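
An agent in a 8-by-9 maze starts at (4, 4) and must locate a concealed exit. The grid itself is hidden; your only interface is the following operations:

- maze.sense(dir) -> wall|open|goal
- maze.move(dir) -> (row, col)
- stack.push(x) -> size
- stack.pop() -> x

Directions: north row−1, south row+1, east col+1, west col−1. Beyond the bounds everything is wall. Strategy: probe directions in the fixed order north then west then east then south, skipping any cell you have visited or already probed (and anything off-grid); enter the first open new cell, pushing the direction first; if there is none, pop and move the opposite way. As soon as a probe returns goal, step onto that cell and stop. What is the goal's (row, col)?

I try sense on north, : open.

I try push on north, and observe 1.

Next I call move on north, and get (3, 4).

Using sense on north, : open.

Invoking push on north, and observe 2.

Now I run move on north, : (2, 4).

I call sense on north, and observe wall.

I run sense on west, yielding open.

I run push on west, : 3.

I invoke move on west, : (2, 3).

I run sense on north, yielding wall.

Next I call sense on west, yielding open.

Next I call push on west, and observe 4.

I call move on west, and see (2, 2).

Invoking sense on north, giving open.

I run push on north, giving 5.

Next I call move on north, which returns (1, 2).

I use sense on north, — result: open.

Using push on north, and see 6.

Next I call move on north, : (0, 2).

Calling sense on west, and see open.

I call push on west, → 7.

I run move on west, and observe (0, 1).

I run sense on west, giving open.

I run push on west, and get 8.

I call move on west, : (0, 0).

Next I call sense on south, — result: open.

I run push on south, : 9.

I try move on south, which returns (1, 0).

I invoke sense on east, — result: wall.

I call sense on south, — result: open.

Using push on south, yielding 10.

Invoking move on south, and observe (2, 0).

I run sense on east, : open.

I use push on east, which returns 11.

I use move on east, — result: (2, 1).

I run sense on south, — result: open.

Calling push on south, and observe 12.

I try move on south, and observe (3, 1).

Next I call sense on west, — result: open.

I try push on west, and see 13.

I invoke move on west, yielding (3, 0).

I try sense on south, — result: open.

Invoking push on south, giving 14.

I use move on south, → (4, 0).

Using sense on east, yielding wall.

Now I run sense on south, — result: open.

I try push on south, — result: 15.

I try move on south, → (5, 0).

Calling sense on east, yielding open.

I run push on east, → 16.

I use move on east, and get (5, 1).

I invoke sense on east, and get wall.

I try sense on south, giving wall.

Then pop, and see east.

Using move on west, yielding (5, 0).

Invoking sense on south, yielding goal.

Now I run move on south, and see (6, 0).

Answer: (6, 0)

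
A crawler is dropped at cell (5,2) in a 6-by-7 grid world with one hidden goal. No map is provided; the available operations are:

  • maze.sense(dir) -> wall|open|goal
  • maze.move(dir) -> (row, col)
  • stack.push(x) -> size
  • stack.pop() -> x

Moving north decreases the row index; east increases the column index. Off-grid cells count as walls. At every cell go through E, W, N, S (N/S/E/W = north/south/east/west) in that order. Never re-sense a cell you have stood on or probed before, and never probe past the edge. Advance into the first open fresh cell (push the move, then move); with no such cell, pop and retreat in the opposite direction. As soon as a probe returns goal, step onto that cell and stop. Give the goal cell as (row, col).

·→ maze.sense(dir→east)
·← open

·→ stack.push(x→east)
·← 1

·→ maze.move(dir→east)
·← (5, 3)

·→ maze.sense(dir→east)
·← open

·→ stack.push(x→east)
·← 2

·→ maze.move(dir→east)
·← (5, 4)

·→ maze.sense(dir→east)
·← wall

·→ maze.sense(dir→north)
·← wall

·→ stack.pop()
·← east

·→ maze.move(dir→west)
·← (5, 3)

·→ maze.sense(dir→north)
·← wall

·→ stack.pop()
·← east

·→ maze.move(dir→west)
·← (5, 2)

·→ maze.sense(dir→west)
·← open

·→ stack.push(x→west)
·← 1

·→ maze.move(dir→west)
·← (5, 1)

·→ maze.sense(dir→west)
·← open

·→ stack.push(x→west)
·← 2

·→ maze.move(dir→west)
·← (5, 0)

·→ maze.sense(dir→north)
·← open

·→ stack.push(x→north)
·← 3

·→ maze.move(dir→north)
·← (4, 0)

·→ maze.sense(dir→east)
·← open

·→ stack.push(x→east)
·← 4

·→ maze.move(dir→east)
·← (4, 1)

·→ maze.sense(dir→east)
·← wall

·→ maze.sense(dir→north)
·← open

·→ stack.push(x→north)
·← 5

·→ maze.move(dir→north)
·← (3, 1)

·→ maze.sense(dir→east)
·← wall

·→ maze.sense(dir→west)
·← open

·→ stack.push(x→west)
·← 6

·→ maze.move(dir→west)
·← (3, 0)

·→ maze.sense(dir→north)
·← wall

·→ stack.pop()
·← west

·→ maze.move(dir→east)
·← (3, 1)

·→ maze.sense(dir→north)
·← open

·→ stack.push(x→north)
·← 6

·→ maze.move(dir→north)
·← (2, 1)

·→ maze.sense(dir→east)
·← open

·→ stack.push(x→east)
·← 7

·→ maze.move(dir→east)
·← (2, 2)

·→ maze.sense(dir→east)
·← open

·→ stack.push(x→east)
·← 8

·→ maze.move(dir→east)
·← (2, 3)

·→ maze.sense(dir→east)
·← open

·→ stack.push(x→east)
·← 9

·→ maze.move(dir→east)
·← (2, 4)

·→ maze.sense(dir→east)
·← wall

·→ maze.sense(dir→north)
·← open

·→ stack.push(x→north)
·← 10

·→ maze.move(dir→north)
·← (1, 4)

·→ maze.sense(dir→east)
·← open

·→ stack.push(x→east)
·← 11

·→ maze.move(dir→east)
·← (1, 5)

·→ maze.sense(dir→east)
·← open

·→ stack.push(x→east)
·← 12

·→ maze.move(dir→east)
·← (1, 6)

·→ maze.sense(dir→north)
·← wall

·→ maze.sense(dir→south)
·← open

·→ stack.push(x→south)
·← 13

·→ maze.move(dir→south)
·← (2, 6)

·→ maze.sense(dir→south)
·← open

·→ stack.push(x→south)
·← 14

·→ maze.move(dir→south)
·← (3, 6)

·→ maze.sense(dir→west)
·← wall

·→ maze.sense(dir→south)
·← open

·→ stack.push(x→south)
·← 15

·→ maze.move(dir→south)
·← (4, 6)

·→ maze.sense(dir→west)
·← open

·→ stack.push(x→west)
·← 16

·→ maze.move(dir→west)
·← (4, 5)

·→ stack.pop()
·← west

·→ maze.move(dir→east)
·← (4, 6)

·→ maze.sense(dir→south)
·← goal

·→ maze.move(dir→south)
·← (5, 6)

Answer: (5, 6)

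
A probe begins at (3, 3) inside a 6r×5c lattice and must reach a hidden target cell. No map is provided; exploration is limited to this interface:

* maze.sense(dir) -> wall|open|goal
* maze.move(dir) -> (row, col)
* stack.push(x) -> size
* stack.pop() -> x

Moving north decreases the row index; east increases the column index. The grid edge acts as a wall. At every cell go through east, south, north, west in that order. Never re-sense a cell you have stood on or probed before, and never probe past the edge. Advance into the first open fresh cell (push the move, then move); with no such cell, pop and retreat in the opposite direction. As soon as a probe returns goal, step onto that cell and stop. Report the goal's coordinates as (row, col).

~$ maze.sense dir: east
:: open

~$ stack.push x: east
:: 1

~$ maze.move dir: east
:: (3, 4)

~$ maze.sense dir: south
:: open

~$ stack.push x: south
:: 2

~$ maze.move dir: south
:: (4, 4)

~$ maze.sense dir: south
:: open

~$ stack.push x: south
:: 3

~$ maze.move dir: south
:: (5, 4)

~$ maze.sense dir: west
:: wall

~$ stack.pop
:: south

~$ maze.move dir: north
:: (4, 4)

~$ maze.sense dir: west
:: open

~$ stack.push x: west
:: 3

~$ maze.move dir: west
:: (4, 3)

~$ maze.sense dir: west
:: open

~$ stack.push x: west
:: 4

~$ maze.move dir: west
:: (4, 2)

~$ maze.sense dir: south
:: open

~$ stack.push x: south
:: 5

~$ maze.move dir: south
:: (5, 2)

~$ maze.sense dir: west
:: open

~$ stack.push x: west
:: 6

~$ maze.move dir: west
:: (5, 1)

~$ maze.sense dir: north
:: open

~$ stack.push x: north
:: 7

~$ maze.move dir: north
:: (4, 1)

~$ maze.sense dir: north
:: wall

~$ maze.sense dir: west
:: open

~$ stack.push x: west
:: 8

~$ maze.move dir: west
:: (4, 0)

~$ maze.sense dir: south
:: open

~$ stack.push x: south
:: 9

~$ maze.move dir: south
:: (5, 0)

~$ stack.pop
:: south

~$ maze.move dir: north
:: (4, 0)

~$ maze.sense dir: north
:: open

~$ stack.push x: north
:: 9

~$ maze.move dir: north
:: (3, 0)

~$ maze.sense dir: north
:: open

~$ stack.push x: north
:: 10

~$ maze.move dir: north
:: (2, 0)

~$ maze.sense dir: east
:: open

~$ stack.push x: east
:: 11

~$ maze.move dir: east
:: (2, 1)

~$ maze.sense dir: east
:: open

~$ stack.push x: east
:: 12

~$ maze.move dir: east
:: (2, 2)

~$ maze.sense dir: east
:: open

~$ stack.push x: east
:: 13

~$ maze.move dir: east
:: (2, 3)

~$ maze.sense dir: east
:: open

~$ stack.push x: east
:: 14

~$ maze.move dir: east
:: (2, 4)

~$ maze.sense dir: north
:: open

~$ stack.push x: north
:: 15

~$ maze.move dir: north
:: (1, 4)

~$ maze.sense dir: north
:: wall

~$ maze.sense dir: west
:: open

~$ stack.push x: west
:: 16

~$ maze.move dir: west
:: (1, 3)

~$ maze.sense dir: north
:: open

~$ stack.push x: north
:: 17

~$ maze.move dir: north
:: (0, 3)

~$ maze.sense dir: west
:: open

~$ stack.push x: west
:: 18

~$ maze.move dir: west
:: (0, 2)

~$ maze.sense dir: south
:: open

~$ stack.push x: south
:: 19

~$ maze.move dir: south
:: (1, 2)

~$ maze.sense dir: west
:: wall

~$ stack.pop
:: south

~$ maze.move dir: north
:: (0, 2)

~$ maze.sense dir: west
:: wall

~$ stack.pop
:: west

~$ maze.move dir: east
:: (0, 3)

~$ stack.pop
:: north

~$ maze.move dir: south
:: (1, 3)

~$ stack.pop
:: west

~$ maze.move dir: east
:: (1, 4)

~$ stack.pop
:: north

~$ maze.move dir: south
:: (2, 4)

~$ stack.pop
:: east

~$ maze.move dir: west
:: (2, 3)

~$ stack.pop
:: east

~$ maze.move dir: west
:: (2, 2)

~$ maze.sense dir: south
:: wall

~$ stack.pop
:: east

~$ maze.move dir: west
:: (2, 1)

~$ stack.pop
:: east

~$ maze.move dir: west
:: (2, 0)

~$ maze.sense dir: north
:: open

~$ stack.push x: north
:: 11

~$ maze.move dir: north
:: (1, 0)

~$ maze.sense dir: north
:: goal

~$ maze.move dir: north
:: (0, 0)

Answer: (0, 0)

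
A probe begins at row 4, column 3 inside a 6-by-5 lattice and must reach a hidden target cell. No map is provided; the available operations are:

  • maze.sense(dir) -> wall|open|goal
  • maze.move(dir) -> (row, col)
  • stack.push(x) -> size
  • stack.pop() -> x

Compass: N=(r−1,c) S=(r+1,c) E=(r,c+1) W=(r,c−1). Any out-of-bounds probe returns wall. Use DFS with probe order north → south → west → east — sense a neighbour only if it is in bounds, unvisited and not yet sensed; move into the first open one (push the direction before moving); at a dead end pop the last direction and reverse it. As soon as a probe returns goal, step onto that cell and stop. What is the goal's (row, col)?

==> maze.sense(dir='north')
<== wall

==> maze.sense(dir='south')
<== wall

==> maze.sense(dir='west')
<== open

==> stack.push(x='west')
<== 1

==> maze.move(dir='west')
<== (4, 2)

==> maze.sense(dir='north')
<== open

==> stack.push(x='north')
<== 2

==> maze.move(dir='north')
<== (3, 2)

==> maze.sense(dir='north')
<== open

==> stack.push(x='north')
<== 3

==> maze.move(dir='north')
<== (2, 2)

==> maze.sense(dir='north')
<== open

==> stack.push(x='north')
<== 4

==> maze.move(dir='north')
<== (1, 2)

==> maze.sense(dir='north')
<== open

==> stack.push(x='north')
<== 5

==> maze.move(dir='north')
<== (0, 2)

==> maze.sense(dir='west')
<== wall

==> maze.sense(dir='east')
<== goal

==> maze.move(dir='east')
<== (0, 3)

Answer: (0, 3)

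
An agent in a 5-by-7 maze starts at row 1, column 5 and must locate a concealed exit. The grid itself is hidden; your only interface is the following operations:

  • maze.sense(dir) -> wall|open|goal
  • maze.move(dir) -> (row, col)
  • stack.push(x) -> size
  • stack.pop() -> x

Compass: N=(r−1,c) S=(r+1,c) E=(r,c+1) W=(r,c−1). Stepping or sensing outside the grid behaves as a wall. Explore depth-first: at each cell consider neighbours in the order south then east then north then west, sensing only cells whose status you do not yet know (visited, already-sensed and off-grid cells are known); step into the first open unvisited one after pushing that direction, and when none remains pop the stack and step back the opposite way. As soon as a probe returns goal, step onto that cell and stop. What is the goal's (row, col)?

-- 1. maze.sense(dir: south) == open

-- 2. stack.push(x: south) == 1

-- 3. maze.move(dir: south) == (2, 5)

-- 4. maze.sense(dir: south) == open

-- 5. stack.push(x: south) == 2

-- 6. maze.move(dir: south) == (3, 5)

-- 7. maze.sense(dir: south) == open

-- 8. stack.push(x: south) == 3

-- 9. maze.move(dir: south) == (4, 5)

-- 10. maze.sense(dir: east) == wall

-- 11. maze.sense(dir: west) == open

-- 12. stack.push(x: west) == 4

-- 13. maze.move(dir: west) == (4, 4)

-- 14. maze.sense(dir: north) == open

-- 15. stack.push(x: north) == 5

-- 16. maze.move(dir: north) == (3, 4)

-- 17. maze.sense(dir: north) == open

-- 18. stack.push(x: north) == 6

-- 19. maze.move(dir: north) == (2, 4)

-- 20. maze.sense(dir: north) == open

-- 21. stack.push(x: north) == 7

-- 22. maze.move(dir: north) == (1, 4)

-- 23. maze.sense(dir: north) == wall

-- 24. maze.sense(dir: west) == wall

-- 25. stack.pop() == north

-- 26. maze.move(dir: south) == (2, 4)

-- 27. maze.sense(dir: west) == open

-- 28. stack.push(x: west) == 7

-- 29. maze.move(dir: west) == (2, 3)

-- 30. maze.sense(dir: south) == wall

-- 31. maze.sense(dir: west) == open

-- 32. stack.push(x: west) == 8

-- 33. maze.move(dir: west) == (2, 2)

-- 34. maze.sense(dir: south) == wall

-- 35. maze.sense(dir: north) == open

-- 36. stack.push(x: north) == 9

-- 37. maze.move(dir: north) == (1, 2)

-- 38. maze.sense(dir: north) == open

-- 39. stack.push(x: north) == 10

-- 40. maze.move(dir: north) == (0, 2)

-- 41. maze.sense(dir: east) == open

-- 42. stack.push(x: east) == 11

-- 43. maze.move(dir: east) == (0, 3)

-- 44. stack.pop() == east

-- 45. maze.move(dir: west) == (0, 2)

-- 46. maze.sense(dir: west) == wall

-- 47. stack.pop() == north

-- 48. maze.move(dir: south) == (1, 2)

-- 49. maze.sense(dir: west) == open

-- 50. stack.push(x: west) == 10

-- 51. maze.move(dir: west) == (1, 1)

-- 52. maze.sense(dir: south) == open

-- 53. stack.push(x: south) == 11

-- 54. maze.move(dir: south) == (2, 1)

-- 55. maze.sense(dir: south) == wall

-- 56. maze.sense(dir: west) == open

-- 57. stack.push(x: west) == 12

-- 58. maze.move(dir: west) == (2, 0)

-- 59. maze.sense(dir: south) == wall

-- 60. maze.sense(dir: north) == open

-- 61. stack.push(x: north) == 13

-- 62. maze.move(dir: north) == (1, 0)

-- 63. maze.sense(dir: north) == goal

-- 64. maze.move(dir: north) == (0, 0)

Answer: (0, 0)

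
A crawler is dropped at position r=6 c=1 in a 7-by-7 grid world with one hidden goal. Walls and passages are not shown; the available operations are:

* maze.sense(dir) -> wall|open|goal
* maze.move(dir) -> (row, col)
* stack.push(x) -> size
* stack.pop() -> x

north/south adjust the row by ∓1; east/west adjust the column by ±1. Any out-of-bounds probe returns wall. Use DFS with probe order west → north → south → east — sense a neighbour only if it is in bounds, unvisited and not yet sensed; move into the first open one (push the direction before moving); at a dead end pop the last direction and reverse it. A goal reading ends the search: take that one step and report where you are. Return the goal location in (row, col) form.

// sense(west) ~> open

// push(west) ~> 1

// move(west) ~> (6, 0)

// sense(north) ~> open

// push(north) ~> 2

// move(north) ~> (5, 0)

// sense(north) ~> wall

// sense(east) ~> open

// push(east) ~> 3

// move(east) ~> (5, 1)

// sense(north) ~> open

// push(north) ~> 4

// move(north) ~> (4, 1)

// sense(north) ~> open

// push(north) ~> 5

// move(north) ~> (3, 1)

// sense(west) ~> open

// push(west) ~> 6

// move(west) ~> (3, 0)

// sense(north) ~> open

// push(north) ~> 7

// move(north) ~> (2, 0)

// sense(north) ~> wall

// sense(east) ~> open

// push(east) ~> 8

// move(east) ~> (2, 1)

// sense(north) ~> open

// push(north) ~> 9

// move(north) ~> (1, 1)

// sense(north) ~> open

// push(north) ~> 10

// move(north) ~> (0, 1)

// sense(west) ~> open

// push(west) ~> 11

// move(west) ~> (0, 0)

// pop() ~> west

// move(east) ~> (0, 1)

// sense(east) ~> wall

// pop() ~> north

// move(south) ~> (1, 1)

// sense(east) ~> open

// push(east) ~> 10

// move(east) ~> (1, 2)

// sense(south) ~> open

// push(south) ~> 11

// move(south) ~> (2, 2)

// sense(south) ~> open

// push(south) ~> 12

// move(south) ~> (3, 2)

// sense(south) ~> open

// push(south) ~> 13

// move(south) ~> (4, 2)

// sense(south) ~> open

// push(south) ~> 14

// move(south) ~> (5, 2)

// sense(south) ~> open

// push(south) ~> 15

// move(south) ~> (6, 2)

// sense(east) ~> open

// push(east) ~> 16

// move(east) ~> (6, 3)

// sense(north) ~> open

// push(north) ~> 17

// move(north) ~> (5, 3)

// sense(north) ~> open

// push(north) ~> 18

// move(north) ~> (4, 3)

// sense(north) ~> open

// push(north) ~> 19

// move(north) ~> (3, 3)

// sense(north) ~> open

// push(north) ~> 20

// move(north) ~> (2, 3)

// sense(north) ~> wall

// sense(east) ~> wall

// pop() ~> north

// move(south) ~> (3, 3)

// sense(east) ~> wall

// pop() ~> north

// move(south) ~> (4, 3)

// sense(east) ~> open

// push(east) ~> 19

// move(east) ~> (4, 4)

// sense(south) ~> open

// push(south) ~> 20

// move(south) ~> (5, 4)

// sense(south) ~> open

// push(south) ~> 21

// move(south) ~> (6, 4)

// sense(east) ~> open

// push(east) ~> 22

// move(east) ~> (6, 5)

// sense(north) ~> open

// push(north) ~> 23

// move(north) ~> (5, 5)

// sense(north) ~> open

// push(north) ~> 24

// move(north) ~> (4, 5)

// sense(north) ~> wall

// sense(east) ~> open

// push(east) ~> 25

// move(east) ~> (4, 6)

// sense(north) ~> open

// push(north) ~> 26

// move(north) ~> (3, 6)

// sense(north) ~> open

// push(north) ~> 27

// move(north) ~> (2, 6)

// sense(west) ~> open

// push(west) ~> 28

// move(west) ~> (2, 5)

// sense(north) ~> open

// push(north) ~> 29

// move(north) ~> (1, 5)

// sense(west) ~> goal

// move(west) ~> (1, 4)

Answer: (1, 4)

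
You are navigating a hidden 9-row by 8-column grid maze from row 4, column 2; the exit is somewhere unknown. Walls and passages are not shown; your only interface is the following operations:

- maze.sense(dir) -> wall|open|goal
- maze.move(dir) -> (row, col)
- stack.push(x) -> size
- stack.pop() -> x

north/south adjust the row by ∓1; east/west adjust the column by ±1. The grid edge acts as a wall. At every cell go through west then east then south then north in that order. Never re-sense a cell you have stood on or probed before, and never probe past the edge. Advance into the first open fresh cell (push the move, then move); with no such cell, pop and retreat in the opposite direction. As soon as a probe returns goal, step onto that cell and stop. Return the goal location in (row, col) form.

[in] maze.sense dir=west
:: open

[in] stack.push x=west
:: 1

[in] maze.move dir=west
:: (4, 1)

[in] maze.sense dir=west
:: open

[in] stack.push x=west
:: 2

[in] maze.move dir=west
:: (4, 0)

[in] maze.sense dir=south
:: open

[in] stack.push x=south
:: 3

[in] maze.move dir=south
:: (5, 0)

[in] maze.sense dir=east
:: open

[in] stack.push x=east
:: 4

[in] maze.move dir=east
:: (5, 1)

[in] maze.sense dir=east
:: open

[in] stack.push x=east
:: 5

[in] maze.move dir=east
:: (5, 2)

[in] maze.sense dir=east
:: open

[in] stack.push x=east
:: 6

[in] maze.move dir=east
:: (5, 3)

[in] maze.sense dir=east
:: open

[in] stack.push x=east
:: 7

[in] maze.move dir=east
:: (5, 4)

[in] maze.sense dir=east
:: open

[in] stack.push x=east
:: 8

[in] maze.move dir=east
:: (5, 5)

[in] maze.sense dir=east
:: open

[in] stack.push x=east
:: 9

[in] maze.move dir=east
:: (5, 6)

[in] maze.sense dir=east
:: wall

[in] maze.sense dir=south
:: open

[in] stack.push x=south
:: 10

[in] maze.move dir=south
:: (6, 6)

[in] maze.sense dir=west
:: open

[in] stack.push x=west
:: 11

[in] maze.move dir=west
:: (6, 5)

[in] maze.sense dir=west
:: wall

[in] maze.sense dir=south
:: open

[in] stack.push x=south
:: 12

[in] maze.move dir=south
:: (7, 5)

[in] maze.sense dir=west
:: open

[in] stack.push x=west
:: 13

[in] maze.move dir=west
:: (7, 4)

[in] maze.sense dir=west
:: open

[in] stack.push x=west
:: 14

[in] maze.move dir=west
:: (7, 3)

[in] maze.sense dir=west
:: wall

[in] maze.sense dir=south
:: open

[in] stack.push x=south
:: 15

[in] maze.move dir=south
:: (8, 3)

[in] maze.sense dir=west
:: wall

[in] maze.sense dir=east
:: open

[in] stack.push x=east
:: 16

[in] maze.move dir=east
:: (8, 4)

[in] maze.sense dir=east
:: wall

[in] stack.pop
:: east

[in] maze.move dir=west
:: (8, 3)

[in] stack.pop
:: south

[in] maze.move dir=north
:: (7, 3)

[in] maze.sense dir=north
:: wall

[in] stack.pop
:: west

[in] maze.move dir=east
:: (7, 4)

[in] stack.pop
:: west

[in] maze.move dir=east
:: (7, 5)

[in] maze.sense dir=east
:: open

[in] stack.push x=east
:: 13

[in] maze.move dir=east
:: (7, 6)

[in] maze.sense dir=east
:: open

[in] stack.push x=east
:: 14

[in] maze.move dir=east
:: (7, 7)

[in] maze.sense dir=south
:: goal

[in] maze.move dir=south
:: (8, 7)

Answer: (8, 7)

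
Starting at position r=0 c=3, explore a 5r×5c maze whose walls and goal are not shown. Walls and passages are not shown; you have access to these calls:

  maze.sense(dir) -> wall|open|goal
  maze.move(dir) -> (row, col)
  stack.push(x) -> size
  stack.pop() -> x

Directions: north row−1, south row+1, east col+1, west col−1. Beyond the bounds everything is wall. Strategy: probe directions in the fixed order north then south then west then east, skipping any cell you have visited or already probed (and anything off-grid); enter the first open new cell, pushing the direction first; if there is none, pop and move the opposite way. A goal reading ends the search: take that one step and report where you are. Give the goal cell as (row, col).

Act: sense[dir=south]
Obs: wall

Act: sense[dir=west]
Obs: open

Act: push[x=west]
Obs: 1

Act: move[dir=west]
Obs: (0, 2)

Act: sense[dir=south]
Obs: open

Act: push[x=south]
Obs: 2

Act: move[dir=south]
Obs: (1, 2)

Act: sense[dir=south]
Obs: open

Act: push[x=south]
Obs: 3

Act: move[dir=south]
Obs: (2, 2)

Act: sense[dir=south]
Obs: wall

Act: sense[dir=west]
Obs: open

Act: push[x=west]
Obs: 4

Act: move[dir=west]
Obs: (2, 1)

Act: sense[dir=north]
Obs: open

Act: push[x=north]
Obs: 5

Act: move[dir=north]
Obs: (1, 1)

Act: sense[dir=north]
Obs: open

Act: push[x=north]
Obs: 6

Act: move[dir=north]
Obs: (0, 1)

Act: sense[dir=west]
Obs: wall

Act: pop[]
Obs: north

Act: move[dir=south]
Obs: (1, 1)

Act: sense[dir=west]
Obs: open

Act: push[x=west]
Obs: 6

Act: move[dir=west]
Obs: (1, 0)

Act: sense[dir=south]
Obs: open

Act: push[x=south]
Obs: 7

Act: move[dir=south]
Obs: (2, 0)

Act: sense[dir=south]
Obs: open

Act: push[x=south]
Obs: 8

Act: move[dir=south]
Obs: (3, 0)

Act: sense[dir=south]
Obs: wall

Act: sense[dir=east]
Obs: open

Act: push[x=east]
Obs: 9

Act: move[dir=east]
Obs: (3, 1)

Act: sense[dir=south]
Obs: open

Act: push[x=south]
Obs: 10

Act: move[dir=south]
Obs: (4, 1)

Act: sense[dir=east]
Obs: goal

Act: move[dir=east]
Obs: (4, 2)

Answer: (4, 2)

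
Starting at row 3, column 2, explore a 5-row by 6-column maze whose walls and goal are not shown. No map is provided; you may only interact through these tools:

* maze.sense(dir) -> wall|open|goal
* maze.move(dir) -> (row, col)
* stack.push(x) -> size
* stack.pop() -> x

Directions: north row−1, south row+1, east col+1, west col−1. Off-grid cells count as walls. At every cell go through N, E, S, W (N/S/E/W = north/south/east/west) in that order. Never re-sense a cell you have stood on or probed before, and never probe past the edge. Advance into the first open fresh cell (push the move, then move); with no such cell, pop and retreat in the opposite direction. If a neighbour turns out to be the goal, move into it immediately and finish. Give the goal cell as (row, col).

> sense dir='north'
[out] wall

> sense dir='east'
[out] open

> push x='east'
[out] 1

> move dir='east'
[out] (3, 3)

> sense dir='north'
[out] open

> push x='north'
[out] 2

> move dir='north'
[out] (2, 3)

> sense dir='north'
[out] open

> push x='north'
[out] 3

> move dir='north'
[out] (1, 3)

> sense dir='north'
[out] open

> push x='north'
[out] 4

> move dir='north'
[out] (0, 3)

> sense dir='east'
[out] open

> push x='east'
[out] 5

> move dir='east'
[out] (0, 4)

> sense dir='east'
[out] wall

> sense dir='south'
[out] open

> push x='south'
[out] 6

> move dir='south'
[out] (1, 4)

> sense dir='east'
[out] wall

> sense dir='south'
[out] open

> push x='south'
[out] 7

> move dir='south'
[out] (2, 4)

> sense dir='east'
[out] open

> push x='east'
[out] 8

> move dir='east'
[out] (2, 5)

> sense dir='south'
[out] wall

> pop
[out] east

> move dir='west'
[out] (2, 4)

> sense dir='south'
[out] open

> push x='south'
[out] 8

> move dir='south'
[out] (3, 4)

> sense dir='south'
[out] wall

> pop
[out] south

> move dir='north'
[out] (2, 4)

> pop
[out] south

> move dir='north'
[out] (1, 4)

> pop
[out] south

> move dir='north'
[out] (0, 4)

> pop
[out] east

> move dir='west'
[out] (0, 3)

> sense dir='west'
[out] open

> push x='west'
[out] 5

> move dir='west'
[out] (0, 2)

> sense dir='south'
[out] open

> push x='south'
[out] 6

> move dir='south'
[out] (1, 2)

> sense dir='west'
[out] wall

> pop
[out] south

> move dir='north'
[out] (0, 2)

> sense dir='west'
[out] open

> push x='west'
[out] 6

> move dir='west'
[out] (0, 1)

> sense dir='west'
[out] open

> push x='west'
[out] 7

> move dir='west'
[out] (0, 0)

> sense dir='south'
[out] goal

> move dir='south'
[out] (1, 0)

Answer: (1, 0)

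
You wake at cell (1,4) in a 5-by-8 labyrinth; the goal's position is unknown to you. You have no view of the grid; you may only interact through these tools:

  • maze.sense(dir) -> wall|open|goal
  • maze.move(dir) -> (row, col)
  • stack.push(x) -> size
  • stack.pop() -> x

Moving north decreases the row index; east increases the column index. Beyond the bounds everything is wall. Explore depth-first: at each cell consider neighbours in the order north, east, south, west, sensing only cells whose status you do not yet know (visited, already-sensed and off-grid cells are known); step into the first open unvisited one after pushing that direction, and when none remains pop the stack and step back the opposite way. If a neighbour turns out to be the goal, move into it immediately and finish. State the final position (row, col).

~$ maze.sense dir→north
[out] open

~$ stack.push x→north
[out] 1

~$ maze.move dir→north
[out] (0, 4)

~$ maze.sense dir→east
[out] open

~$ stack.push x→east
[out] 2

~$ maze.move dir→east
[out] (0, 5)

~$ maze.sense dir→east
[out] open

~$ stack.push x→east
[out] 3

~$ maze.move dir→east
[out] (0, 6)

~$ maze.sense dir→east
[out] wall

~$ maze.sense dir→south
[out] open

~$ stack.push x→south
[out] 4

~$ maze.move dir→south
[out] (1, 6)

~$ maze.sense dir→east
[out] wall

~$ maze.sense dir→south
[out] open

~$ stack.push x→south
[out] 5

~$ maze.move dir→south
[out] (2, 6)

~$ maze.sense dir→east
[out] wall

~$ maze.sense dir→south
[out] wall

~$ maze.sense dir→west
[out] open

~$ stack.push x→west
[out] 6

~$ maze.move dir→west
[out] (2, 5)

~$ maze.sense dir→north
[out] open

~$ stack.push x→north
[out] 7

~$ maze.move dir→north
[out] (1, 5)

~$ stack.pop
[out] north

~$ maze.move dir→south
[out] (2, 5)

~$ maze.sense dir→south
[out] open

~$ stack.push x→south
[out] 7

~$ maze.move dir→south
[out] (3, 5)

~$ maze.sense dir→south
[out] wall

~$ maze.sense dir→west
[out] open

~$ stack.push x→west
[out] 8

~$ maze.move dir→west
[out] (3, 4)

~$ maze.sense dir→north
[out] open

~$ stack.push x→north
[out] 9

~$ maze.move dir→north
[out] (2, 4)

~$ maze.sense dir→west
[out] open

~$ stack.push x→west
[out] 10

~$ maze.move dir→west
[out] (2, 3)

~$ maze.sense dir→north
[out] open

~$ stack.push x→north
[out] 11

~$ maze.move dir→north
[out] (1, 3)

~$ maze.sense dir→north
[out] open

~$ stack.push x→north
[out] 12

~$ maze.move dir→north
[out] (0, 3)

~$ maze.sense dir→west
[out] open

~$ stack.push x→west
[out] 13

~$ maze.move dir→west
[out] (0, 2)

~$ maze.sense dir→south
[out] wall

~$ maze.sense dir→west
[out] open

~$ stack.push x→west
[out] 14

~$ maze.move dir→west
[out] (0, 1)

~$ maze.sense dir→south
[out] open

~$ stack.push x→south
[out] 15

~$ maze.move dir→south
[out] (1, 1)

~$ maze.sense dir→south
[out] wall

~$ maze.sense dir→west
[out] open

~$ stack.push x→west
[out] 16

~$ maze.move dir→west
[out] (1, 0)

~$ maze.sense dir→north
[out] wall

~$ maze.sense dir→south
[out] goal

~$ maze.move dir→south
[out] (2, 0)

Answer: (2, 0)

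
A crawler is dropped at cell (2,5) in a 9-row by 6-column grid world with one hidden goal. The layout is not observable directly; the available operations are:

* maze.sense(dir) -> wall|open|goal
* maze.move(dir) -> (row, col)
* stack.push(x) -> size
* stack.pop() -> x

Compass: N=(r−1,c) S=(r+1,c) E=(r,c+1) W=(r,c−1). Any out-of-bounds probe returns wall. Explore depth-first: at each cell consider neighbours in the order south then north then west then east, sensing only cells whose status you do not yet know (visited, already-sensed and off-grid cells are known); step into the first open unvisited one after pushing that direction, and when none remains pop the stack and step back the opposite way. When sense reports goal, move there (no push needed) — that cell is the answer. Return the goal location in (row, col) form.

! maze.sense(south) => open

! stack.push(south) => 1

! maze.move(south) => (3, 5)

! maze.sense(south) => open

! stack.push(south) => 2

! maze.move(south) => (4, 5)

! maze.sense(south) => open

! stack.push(south) => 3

! maze.move(south) => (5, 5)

! maze.sense(south) => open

! stack.push(south) => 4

! maze.move(south) => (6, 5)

! maze.sense(south) => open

! stack.push(south) => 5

! maze.move(south) => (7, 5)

! maze.sense(south) => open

! stack.push(south) => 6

! maze.move(south) => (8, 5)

! maze.sense(west) => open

! stack.push(west) => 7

! maze.move(west) => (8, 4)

! maze.sense(north) => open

! stack.push(north) => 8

! maze.move(north) => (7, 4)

! maze.sense(north) => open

! stack.push(north) => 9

! maze.move(north) => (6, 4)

! maze.sense(north) => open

! stack.push(north) => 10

! maze.move(north) => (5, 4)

! maze.sense(north) => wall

! maze.sense(west) => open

! stack.push(west) => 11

! maze.move(west) => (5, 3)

! maze.sense(south) => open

! stack.push(south) => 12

! maze.move(south) => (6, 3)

! maze.sense(south) => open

! stack.push(south) => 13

! maze.move(south) => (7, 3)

! maze.sense(south) => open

! stack.push(south) => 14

! maze.move(south) => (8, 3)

! maze.sense(west) => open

! stack.push(west) => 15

! maze.move(west) => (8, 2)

! maze.sense(north) => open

! stack.push(north) => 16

! maze.move(north) => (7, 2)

! maze.sense(north) => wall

! maze.sense(west) => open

! stack.push(west) => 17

! maze.move(west) => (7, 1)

! maze.sense(south) => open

! stack.push(south) => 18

! maze.move(south) => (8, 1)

! maze.sense(west) => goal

! maze.move(west) => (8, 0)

Answer: (8, 0)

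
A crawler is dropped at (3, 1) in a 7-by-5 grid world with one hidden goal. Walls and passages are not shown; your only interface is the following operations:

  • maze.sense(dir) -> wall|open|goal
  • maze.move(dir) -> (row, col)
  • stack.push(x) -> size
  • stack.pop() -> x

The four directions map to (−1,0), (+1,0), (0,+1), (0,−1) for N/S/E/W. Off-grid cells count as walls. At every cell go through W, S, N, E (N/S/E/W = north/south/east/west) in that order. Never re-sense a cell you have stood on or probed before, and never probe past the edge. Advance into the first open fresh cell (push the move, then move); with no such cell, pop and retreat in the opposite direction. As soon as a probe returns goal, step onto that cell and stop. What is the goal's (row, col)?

$ maze.sense dir=west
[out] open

$ stack.push x=west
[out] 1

$ maze.move dir=west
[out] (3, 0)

$ maze.sense dir=south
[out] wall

$ maze.sense dir=north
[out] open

$ stack.push x=north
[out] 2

$ maze.move dir=north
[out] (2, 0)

$ maze.sense dir=north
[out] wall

$ maze.sense dir=east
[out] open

$ stack.push x=east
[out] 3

$ maze.move dir=east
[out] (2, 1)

$ maze.sense dir=north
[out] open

$ stack.push x=north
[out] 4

$ maze.move dir=north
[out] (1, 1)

$ maze.sense dir=north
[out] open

$ stack.push x=north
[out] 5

$ maze.move dir=north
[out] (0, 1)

$ maze.sense dir=west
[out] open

$ stack.push x=west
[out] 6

$ maze.move dir=west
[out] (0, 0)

$ stack.pop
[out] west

$ maze.move dir=east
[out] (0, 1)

$ maze.sense dir=east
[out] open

$ stack.push x=east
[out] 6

$ maze.move dir=east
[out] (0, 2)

$ maze.sense dir=south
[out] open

$ stack.push x=south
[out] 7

$ maze.move dir=south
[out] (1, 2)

$ maze.sense dir=south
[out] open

$ stack.push x=south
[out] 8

$ maze.move dir=south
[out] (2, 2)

$ maze.sense dir=south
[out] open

$ stack.push x=south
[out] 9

$ maze.move dir=south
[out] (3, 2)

$ maze.sense dir=south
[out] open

$ stack.push x=south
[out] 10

$ maze.move dir=south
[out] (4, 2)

$ maze.sense dir=west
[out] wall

$ maze.sense dir=south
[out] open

$ stack.push x=south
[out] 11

$ maze.move dir=south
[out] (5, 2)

$ maze.sense dir=west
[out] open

$ stack.push x=west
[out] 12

$ maze.move dir=west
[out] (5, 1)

$ maze.sense dir=west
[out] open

$ stack.push x=west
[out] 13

$ maze.move dir=west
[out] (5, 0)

$ maze.sense dir=south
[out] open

$ stack.push x=south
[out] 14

$ maze.move dir=south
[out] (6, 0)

$ maze.sense dir=east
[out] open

$ stack.push x=east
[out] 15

$ maze.move dir=east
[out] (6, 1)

$ maze.sense dir=east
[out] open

$ stack.push x=east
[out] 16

$ maze.move dir=east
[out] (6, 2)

$ maze.sense dir=east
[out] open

$ stack.push x=east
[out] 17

$ maze.move dir=east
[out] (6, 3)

$ maze.sense dir=north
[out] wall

$ maze.sense dir=east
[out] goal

$ maze.move dir=east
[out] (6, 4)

Answer: (6, 4)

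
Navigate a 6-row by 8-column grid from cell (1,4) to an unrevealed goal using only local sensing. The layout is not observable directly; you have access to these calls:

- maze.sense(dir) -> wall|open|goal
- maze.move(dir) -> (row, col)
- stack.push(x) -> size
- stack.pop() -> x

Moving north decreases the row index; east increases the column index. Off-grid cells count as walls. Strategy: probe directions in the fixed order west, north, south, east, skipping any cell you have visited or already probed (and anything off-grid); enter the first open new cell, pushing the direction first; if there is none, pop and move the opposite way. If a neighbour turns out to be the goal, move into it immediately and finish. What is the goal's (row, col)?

·→ maze.sense(dir: west)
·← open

·→ stack.push(x: west)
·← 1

·→ maze.move(dir: west)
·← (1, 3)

·→ maze.sense(dir: west)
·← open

·→ stack.push(x: west)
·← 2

·→ maze.move(dir: west)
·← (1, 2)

·→ maze.sense(dir: west)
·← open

·→ stack.push(x: west)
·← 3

·→ maze.move(dir: west)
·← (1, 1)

·→ maze.sense(dir: west)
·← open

·→ stack.push(x: west)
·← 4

·→ maze.move(dir: west)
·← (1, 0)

·→ maze.sense(dir: north)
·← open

·→ stack.push(x: north)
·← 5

·→ maze.move(dir: north)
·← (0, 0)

·→ maze.sense(dir: east)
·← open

·→ stack.push(x: east)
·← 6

·→ maze.move(dir: east)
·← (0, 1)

·→ maze.sense(dir: east)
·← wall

·→ stack.pop()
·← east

·→ maze.move(dir: west)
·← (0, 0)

·→ stack.pop()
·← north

·→ maze.move(dir: south)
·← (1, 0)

·→ maze.sense(dir: south)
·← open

·→ stack.push(x: south)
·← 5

·→ maze.move(dir: south)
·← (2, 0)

·→ maze.sense(dir: south)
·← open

·→ stack.push(x: south)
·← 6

·→ maze.move(dir: south)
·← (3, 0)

·→ maze.sense(dir: south)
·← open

·→ stack.push(x: south)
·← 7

·→ maze.move(dir: south)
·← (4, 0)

·→ maze.sense(dir: south)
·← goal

·→ maze.move(dir: south)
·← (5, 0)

Answer: (5, 0)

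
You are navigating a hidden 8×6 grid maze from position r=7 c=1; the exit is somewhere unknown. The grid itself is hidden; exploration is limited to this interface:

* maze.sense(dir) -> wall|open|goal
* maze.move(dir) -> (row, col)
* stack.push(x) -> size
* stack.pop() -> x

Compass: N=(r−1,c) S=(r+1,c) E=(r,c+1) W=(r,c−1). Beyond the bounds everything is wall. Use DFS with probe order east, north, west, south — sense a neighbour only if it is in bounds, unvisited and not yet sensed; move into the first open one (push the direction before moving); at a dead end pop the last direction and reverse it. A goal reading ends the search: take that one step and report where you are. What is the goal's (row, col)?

-> sense(dir→east)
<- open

-> push(x→east)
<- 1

-> move(dir→east)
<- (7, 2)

-> sense(dir→east)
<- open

-> push(x→east)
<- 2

-> move(dir→east)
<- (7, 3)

-> sense(dir→east)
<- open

-> push(x→east)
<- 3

-> move(dir→east)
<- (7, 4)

-> sense(dir→east)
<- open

-> push(x→east)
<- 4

-> move(dir→east)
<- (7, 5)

-> sense(dir→north)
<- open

-> push(x→north)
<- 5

-> move(dir→north)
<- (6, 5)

-> sense(dir→north)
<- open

-> push(x→north)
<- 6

-> move(dir→north)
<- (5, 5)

-> sense(dir→north)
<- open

-> push(x→north)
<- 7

-> move(dir→north)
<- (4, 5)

-> sense(dir→north)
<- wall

-> sense(dir→west)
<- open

-> push(x→west)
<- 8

-> move(dir→west)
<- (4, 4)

-> sense(dir→north)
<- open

-> push(x→north)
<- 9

-> move(dir→north)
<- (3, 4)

-> sense(dir→north)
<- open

-> push(x→north)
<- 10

-> move(dir→north)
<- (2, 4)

-> sense(dir→east)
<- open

-> push(x→east)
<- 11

-> move(dir→east)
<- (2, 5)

-> sense(dir→north)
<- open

-> push(x→north)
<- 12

-> move(dir→north)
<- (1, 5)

-> sense(dir→north)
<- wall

-> sense(dir→west)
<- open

-> push(x→west)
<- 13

-> move(dir→west)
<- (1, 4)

-> sense(dir→north)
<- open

-> push(x→north)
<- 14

-> move(dir→north)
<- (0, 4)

-> sense(dir→west)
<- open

-> push(x→west)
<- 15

-> move(dir→west)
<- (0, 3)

-> sense(dir→west)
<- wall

-> sense(dir→south)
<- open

-> push(x→south)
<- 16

-> move(dir→south)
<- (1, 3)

-> sense(dir→west)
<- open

-> push(x→west)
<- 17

-> move(dir→west)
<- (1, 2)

-> sense(dir→west)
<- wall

-> sense(dir→south)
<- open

-> push(x→south)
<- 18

-> move(dir→south)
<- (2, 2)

-> sense(dir→east)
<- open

-> push(x→east)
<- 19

-> move(dir→east)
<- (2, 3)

-> sense(dir→south)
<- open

-> push(x→south)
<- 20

-> move(dir→south)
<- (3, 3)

-> sense(dir→west)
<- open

-> push(x→west)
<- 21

-> move(dir→west)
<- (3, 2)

-> sense(dir→west)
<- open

-> push(x→west)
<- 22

-> move(dir→west)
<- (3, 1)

-> sense(dir→north)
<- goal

-> move(dir→north)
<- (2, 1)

Answer: (2, 1)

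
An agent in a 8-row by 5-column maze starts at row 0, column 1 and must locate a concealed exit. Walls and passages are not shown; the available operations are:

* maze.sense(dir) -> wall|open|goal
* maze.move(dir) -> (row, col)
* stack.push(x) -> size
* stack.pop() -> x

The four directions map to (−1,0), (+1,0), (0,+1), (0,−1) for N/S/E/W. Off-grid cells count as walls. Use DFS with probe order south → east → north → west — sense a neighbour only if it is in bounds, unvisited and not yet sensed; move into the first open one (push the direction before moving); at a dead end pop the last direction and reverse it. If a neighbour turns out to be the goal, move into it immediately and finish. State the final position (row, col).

% maze.sense(dir: south) => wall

% maze.sense(dir: east) => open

% stack.push(x: east) => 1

% maze.move(dir: east) => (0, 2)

% maze.sense(dir: south) => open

% stack.push(x: south) => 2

% maze.move(dir: south) => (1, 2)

% maze.sense(dir: south) => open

% stack.push(x: south) => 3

% maze.move(dir: south) => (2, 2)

% maze.sense(dir: south) => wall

% maze.sense(dir: east) => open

% stack.push(x: east) => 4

% maze.move(dir: east) => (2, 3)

% maze.sense(dir: south) => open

% stack.push(x: south) => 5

% maze.move(dir: south) => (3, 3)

% maze.sense(dir: south) => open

% stack.push(x: south) => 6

% maze.move(dir: south) => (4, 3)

% maze.sense(dir: south) => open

% stack.push(x: south) => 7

% maze.move(dir: south) => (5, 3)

% maze.sense(dir: south) => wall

% maze.sense(dir: east) => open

% stack.push(x: east) => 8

% maze.move(dir: east) => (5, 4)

% maze.sense(dir: south) => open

% stack.push(x: south) => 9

% maze.move(dir: south) => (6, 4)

% maze.sense(dir: south) => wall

% stack.pop() => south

% maze.move(dir: north) => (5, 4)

% maze.sense(dir: north) => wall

% stack.pop() => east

% maze.move(dir: west) => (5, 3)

% maze.sense(dir: west) => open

% stack.push(x: west) => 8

% maze.move(dir: west) => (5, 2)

% maze.sense(dir: south) => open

% stack.push(x: south) => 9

% maze.move(dir: south) => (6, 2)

% maze.sense(dir: south) => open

% stack.push(x: south) => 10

% maze.move(dir: south) => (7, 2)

% maze.sense(dir: east) => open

% stack.push(x: east) => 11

% maze.move(dir: east) => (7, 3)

% stack.pop() => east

% maze.move(dir: west) => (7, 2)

% maze.sense(dir: west) => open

% stack.push(x: west) => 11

% maze.move(dir: west) => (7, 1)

% maze.sense(dir: north) => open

% stack.push(x: north) => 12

% maze.move(dir: north) => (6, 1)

% maze.sense(dir: north) => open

% stack.push(x: north) => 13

% maze.move(dir: north) => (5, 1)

% maze.sense(dir: north) => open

% stack.push(x: north) => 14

% maze.move(dir: north) => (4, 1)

% maze.sense(dir: east) => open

% stack.push(x: east) => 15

% maze.move(dir: east) => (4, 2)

% stack.pop() => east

% maze.move(dir: west) => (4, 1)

% maze.sense(dir: north) => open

% stack.push(x: north) => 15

% maze.move(dir: north) => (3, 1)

% maze.sense(dir: north) => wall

% maze.sense(dir: west) => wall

% stack.pop() => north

% maze.move(dir: south) => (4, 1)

% maze.sense(dir: west) => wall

% stack.pop() => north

% maze.move(dir: south) => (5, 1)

% maze.sense(dir: west) => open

% stack.push(x: west) => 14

% maze.move(dir: west) => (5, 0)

% maze.sense(dir: south) => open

% stack.push(x: south) => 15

% maze.move(dir: south) => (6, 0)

% maze.sense(dir: south) => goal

% maze.move(dir: south) => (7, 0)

Answer: (7, 0)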